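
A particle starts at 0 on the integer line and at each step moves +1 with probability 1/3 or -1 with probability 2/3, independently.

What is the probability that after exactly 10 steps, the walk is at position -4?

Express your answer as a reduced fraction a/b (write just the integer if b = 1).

To reach position -4 after 10 steps: need 3 steps of +1 and 7 steps of -1.
Number of such sequences: C(10,3) = 120
Each has probability (1/3)^3 · (2/3)^7 = 128/59049
P = 120 · 128/59049 = 5120/19683

Answer: 5120/19683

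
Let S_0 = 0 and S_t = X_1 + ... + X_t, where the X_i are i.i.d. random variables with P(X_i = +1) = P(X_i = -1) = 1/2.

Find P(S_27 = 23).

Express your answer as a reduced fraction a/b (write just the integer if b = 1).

Answer: 351/134217728

Derivation:
To reach position 23 after 27 steps: need 25 steps of +1 and 2 of -1.
Favorable paths: C(27,25) = 351
Total paths: 2^27 = 134217728
P = 351/134217728 = 351/134217728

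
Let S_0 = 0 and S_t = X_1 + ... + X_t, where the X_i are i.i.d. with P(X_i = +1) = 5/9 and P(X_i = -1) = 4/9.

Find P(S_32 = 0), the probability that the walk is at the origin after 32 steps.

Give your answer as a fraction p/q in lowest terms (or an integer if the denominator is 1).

To be at 0 after 32 steps: need exactly 16 steps of +1 and 16 of -1.
Number of such sequences: C(32,16) = 601080390
Each has probability (5/9)^16 · (4/9)^16 = 655360000000000000000/3433683820292512484657849089281
P = 601080390 · 655360000000000000000/3433683820292512484657849089281 = 43769338265600000000000000000/381520424476945831628649898809

Answer: 43769338265600000000000000000/381520424476945831628649898809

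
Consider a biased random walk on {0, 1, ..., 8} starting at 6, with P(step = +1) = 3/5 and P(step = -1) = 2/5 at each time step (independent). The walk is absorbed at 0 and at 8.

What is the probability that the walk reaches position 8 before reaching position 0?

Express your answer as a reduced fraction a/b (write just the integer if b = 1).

Biased walk: p = 3/5, q = 2/5, r = q/p = 2/3
Gambler's ruin: P(hit 8 before 0 | start at 6) = (1 - r^a)/(1 - r^N)
r^6 = 64/729; r^8 = 256/6561
P = (1 - 64/729) / (1 - 256/6561) = 665/729 / 6305/6561 = 1197/1261

Answer: 1197/1261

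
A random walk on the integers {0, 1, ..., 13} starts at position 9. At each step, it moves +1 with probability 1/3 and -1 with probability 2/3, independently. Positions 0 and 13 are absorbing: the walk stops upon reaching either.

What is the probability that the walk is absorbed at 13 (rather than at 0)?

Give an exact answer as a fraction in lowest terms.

Biased walk: p = 1/3, q = 2/3, r = q/p = 2
Gambler's ruin: P(hit 13 before 0 | start at 9) = (1 - r^a)/(1 - r^N)
r^9 = 512; r^13 = 8192
P = (1 - 512) / (1 - 8192) = -511 / -8191 = 511/8191

Answer: 511/8191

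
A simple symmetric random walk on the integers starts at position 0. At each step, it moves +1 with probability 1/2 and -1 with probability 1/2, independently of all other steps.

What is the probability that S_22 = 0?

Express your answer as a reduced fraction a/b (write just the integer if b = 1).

Answer: 88179/524288

Derivation:
To return to 0 after 22 steps: need exactly 11 steps of +1 and 11 of -1.
Favorable paths: C(22,11) = 705432
Total paths: 2^22 = 4194304
P = 705432/4194304 = 88179/524288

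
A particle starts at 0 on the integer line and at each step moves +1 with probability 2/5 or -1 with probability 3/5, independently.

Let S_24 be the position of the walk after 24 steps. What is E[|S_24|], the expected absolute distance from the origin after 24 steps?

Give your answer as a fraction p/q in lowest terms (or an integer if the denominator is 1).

S_24 takes values m ≡ 0 (mod 2) with |m| ≤ 24; P(S_24=m) = C(24,(24+m)/2) · (2/5)^((24+m)/2) · (3/5)^((24-m)/2).
Distribution: P(S=-24)=282429536481/59604644775390625, P(S=-22)=4518872583696/59604644775390625, P(S=-20)=34644689808336/59604644775390625, P(S=-18)=169374039062976/59604644775390625, P(S=-16)=592809136720416/59604644775390625, P(S=-14)=1580824364587776/59604644775390625, P(S=-12)=3337295880796416/59604644775390625, P(S=-10)=5721078652793856/59604644775390625, P(S=-8)=8104861424791296/59604644775390625, P(S=-6)=9605761688641536/59604644775390625, P(S=-4)=9605761688641536/59604644775390625, P(S=-2)=8150343250968576/59604644775390625, P(S=0)=5886359014588416/59604644775390625, P(S=2)=3622374778208256/59604644775390625, P(S=4)=1897434407632896/59604644775390625, P(S=6)=843304181170176/59604644775390625, P(S=8)=316239067938816/59604644775390625, P(S=10)=99212256608256/59604644775390625, P(S=12)=25721696157696/59604644775390625, P(S=14)=5415093927936/59604644775390625, P(S=16)=902515654656/59604644775390625, P(S=18)=114605162496/59604644775390625, P(S=20)=10418651136/59604644775390625, P(S=22)=603979776/59604644775390625, P(S=24)=16777216/59604644775390625
E[|S_24|] = Σ_m |m|·P(S_24=m) = 333737383440027192/59604644775390625

Answer: 333737383440027192/59604644775390625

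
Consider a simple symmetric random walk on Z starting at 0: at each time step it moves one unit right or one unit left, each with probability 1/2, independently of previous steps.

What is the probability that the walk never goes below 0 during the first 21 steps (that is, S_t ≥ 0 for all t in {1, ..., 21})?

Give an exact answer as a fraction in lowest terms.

Let f(t,s) = #length-t paths at position s with S_1..S_t all ≥ 0.
f(t,s) = f(t-1,s-1) + f(t-1,s+1) for s ≥ 0; f(t,s) = 0 for s < 0.
t=0: f(0,0)=1
t=1: f(1,1)=1
t=2: f(2,0)=1 f(2,2)=1
t=3: f(3,1)=2 f(3,3)=1
t=4: f(4,0)=2 f(4,2)=3 f(4,4)=1
t=5: f(5,1)=5 f(5,3)=4 f(5,5)=1
t=6: f(6,0)=5 f(6,2)=9 f(6,4)=5 f(6,6)=1
t=7: f(7,1)=14 f(7,3)=14 f(7,5)=6 f(7,7)=1
t=8: f(8,0)=14 f(8,2)=28 f(8,4)=20 f(8,6)=7 f(8,8)=1
t=9: f(9,1)=42 f(9,3)=48 f(9,5)=27 f(9,7)=8 f(9,9)=1
t=10: f(10,0)=42 f(10,2)=90 f(10,4)=75 f(10,6)=35 f(10,8)=9 f(10,10)=1
t=11: f(11,1)=132 f(11,3)=165 f(11,5)=110 f(11,7)=44 f(11,9)=10 f(11,11)=1
t=12: f(12,0)=132 f(12,2)=297 f(12,4)=275 f(12,6)=154 f(12,8)=54 f(12,10)=11 f(12,12)=1
t=13: f(13,1)=429 f(13,3)=572 f(13,5)=429 f(13,7)=208 f(13,9)=65 f(13,11)=12 f(13,13)=1
t=14: f(14,0)=429 f(14,2)=1001 f(14,4)=1001 f(14,6)=637 f(14,8)=273 f(14,10)=77 f(14,12)=13 f(14,14)=1
t=15: f(15,1)=1430 f(15,3)=2002 f(15,5)=1638 f(15,7)=910 f(15,9)=350 f(15,11)=90 f(15,13)=14 f(15,15)=1
t=16: f(16,0)=1430 f(16,2)=3432 f(16,4)=3640 f(16,6)=2548 f(16,8)=1260 f(16,10)=440 f(16,12)=104 f(16,14)=15 f(16,16)=1
t=17: f(17,1)=4862 f(17,3)=7072 f(17,5)=6188 f(17,7)=3808 f(17,9)=1700 f(17,11)=544 f(17,13)=119 f(17,15)=16 f(17,17)=1
t=18: f(18,0)=4862 f(18,2)=11934 f(18,4)=13260 f(18,6)=9996 f(18,8)=5508 f(18,10)=2244 f(18,12)=663 f(18,14)=135 f(18,16)=17 f(18,18)=1
t=19: f(19,1)=16796 f(19,3)=25194 f(19,5)=23256 f(19,7)=15504 f(19,9)=7752 f(19,11)=2907 f(19,13)=798 f(19,15)=152 f(19,17)=18 f(19,19)=1
t=20: f(20,0)=16796 f(20,2)=41990 f(20,4)=48450 f(20,6)=38760 f(20,8)=23256 f(20,10)=10659 f(20,12)=3705 f(20,14)=950 f(20,16)=170 f(20,18)=19 f(20,20)=1
t=21: f(21,1)=58786 f(21,3)=90440 f(21,5)=87210 f(21,7)=62016 f(21,9)=33915 f(21,11)=14364 f(21,13)=4655 f(21,15)=1120 f(21,17)=189 f(21,19)=20 f(21,21)=1
Σ_s f(21,s) = 352716
P = 352716/2097152 = 88179/524288

Answer: 88179/524288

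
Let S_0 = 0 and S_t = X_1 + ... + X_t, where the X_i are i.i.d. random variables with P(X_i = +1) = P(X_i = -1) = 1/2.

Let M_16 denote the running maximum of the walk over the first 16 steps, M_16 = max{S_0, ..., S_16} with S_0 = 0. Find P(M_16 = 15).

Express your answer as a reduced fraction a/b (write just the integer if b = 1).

Let M_16 = max(S_0,...,S_16). Use the reflection principle: for j ≥ 1, #{paths with M_16 ≥ j} = #{S_16 ≥ j} + #{S_16 ≥ j+1}.
By reflection, #{M_16 ≥ 15} = #{S_16 ≥ 15} + #{S_16 ≥ 16} = 1 + 1 = 2.
#{M_16 ≥ 16} = #{S_16 ≥ 16} + #{S_16 ≥ 17} = 1 + 0 = 1.
#{M_16 = 15} = 2 - 1 = 1.
P(M_16 = 15) = 1/65536 = 1/65536

Answer: 1/65536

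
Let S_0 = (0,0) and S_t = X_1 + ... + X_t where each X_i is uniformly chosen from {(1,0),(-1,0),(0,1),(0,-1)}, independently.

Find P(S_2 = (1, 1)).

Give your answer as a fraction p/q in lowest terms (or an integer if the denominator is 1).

Answer: 1/8

Derivation:
Let h be the number of horizontal steps (so 2-h are vertical). To end at (1,1) need (h+1)/2 right-steps and ((2-h)+1)/2 up-steps.
Sum over h with 1 ≤ h ≤ 1, h ≡ 1 (mod 2), 2-h ≡ 1 (mod 2):
h=1: C(2,1)·C(1,1)·C(1,1) = 2·1·1 = 2
Total favorable: 2
Total paths: 4^2 = 16
P = 2/16 = 1/8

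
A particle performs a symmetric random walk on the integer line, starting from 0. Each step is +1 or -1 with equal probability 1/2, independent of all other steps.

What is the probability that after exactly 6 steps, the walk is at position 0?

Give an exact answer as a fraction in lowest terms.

To return to 0 after 6 steps: need exactly 3 steps of +1 and 3 of -1.
Favorable paths: C(6,3) = 20
Total paths: 2^6 = 64
P = 20/64 = 5/16

Answer: 5/16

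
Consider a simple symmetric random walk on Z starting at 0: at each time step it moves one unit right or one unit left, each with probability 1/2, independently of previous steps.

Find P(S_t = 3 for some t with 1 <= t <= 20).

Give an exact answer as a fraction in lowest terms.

Count via complement. Let g(t,s) = #length-t paths at position s with S_1..S_t all ≠ 3.
g(t,s) = g(t-1,s-1) + g(t-1,s+1) for s ≠ 3; g(t,3) = 0.
t=0: g(0,0)=1
t=1: g(1,-1)=1 g(1,1)=1
t=2: g(2,-2)=1 g(2,0)=2 g(2,2)=1
t=3: g(3,-3)=1 g(3,-1)=3 g(3,1)=3
t=4: g(4,-4)=1 g(4,-2)=4 g(4,0)=6 g(4,2)=3
t=5: g(5,-5)=1 g(5,-3)=5 g(5,-1)=10 g(5,1)=9
t=6: g(6,-6)=1 g(6,-4)=6 g(6,-2)=15 g(6,0)=19 g(6,2)=9
t=7: g(7,-7)=1 g(7,-5)=7 g(7,-3)=21 g(7,-1)=34 g(7,1)=28
t=8: g(8,-8)=1 g(8,-6)=8 g(8,-4)=28 g(8,-2)=55 g(8,0)=62 g(8,2)=28
t=9: g(9,-9)=1 g(9,-7)=9 g(9,-5)=36 g(9,-3)=83 g(9,-1)=117 g(9,1)=90
t=10: g(10,-10)=1 g(10,-8)=10 g(10,-6)=45 g(10,-4)=119 g(10,-2)=200 g(10,0)=207 g(10,2)=90
t=11: g(11,-11)=1 g(11,-9)=11 g(11,-7)=55 g(11,-5)=164 g(11,-3)=319 g(11,-1)=407 g(11,1)=297
t=12: g(12,-12)=1 g(12,-10)=12 g(12,-8)=66 g(12,-6)=219 g(12,-4)=483 g(12,-2)=726 g(12,0)=704 g(12,2)=297
t=13: g(13,-13)=1 g(13,-11)=13 g(13,-9)=78 g(13,-7)=285 g(13,-5)=702 g(13,-3)=1209 g(13,-1)=1430 g(13,1)=1001
t=14: g(14,-14)=1 g(14,-12)=14 g(14,-10)=91 g(14,-8)=363 g(14,-6)=987 g(14,-4)=1911 g(14,-2)=2639 g(14,0)=2431 g(14,2)=1001
t=15: g(15,-15)=1 g(15,-13)=15 g(15,-11)=105 g(15,-9)=454 g(15,-7)=1350 g(15,-5)=2898 g(15,-3)=4550 g(15,-1)=5070 g(15,1)=3432
t=16: g(16,-16)=1 g(16,-14)=16 g(16,-12)=120 g(16,-10)=559 g(16,-8)=1804 g(16,-6)=4248 g(16,-4)=7448 g(16,-2)=9620 g(16,0)=8502 g(16,2)=3432
t=17: g(17,-17)=1 g(17,-15)=17 g(17,-13)=136 g(17,-11)=679 g(17,-9)=2363 g(17,-7)=6052 g(17,-5)=11696 g(17,-3)=17068 g(17,-1)=18122 g(17,1)=11934
t=18: g(18,-18)=1 g(18,-16)=18 g(18,-14)=153 g(18,-12)=815 g(18,-10)=3042 g(18,-8)=8415 g(18,-6)=17748 g(18,-4)=28764 g(18,-2)=35190 g(18,0)=30056 g(18,2)=11934
t=19: g(19,-19)=1 g(19,-17)=19 g(19,-15)=171 g(19,-13)=968 g(19,-11)=3857 g(19,-9)=11457 g(19,-7)=26163 g(19,-5)=46512 g(19,-3)=63954 g(19,-1)=65246 g(19,1)=41990
t=20: g(20,-20)=1 g(20,-18)=20 g(20,-16)=190 g(20,-14)=1139 g(20,-12)=4825 g(20,-10)=15314 g(20,-8)=37620 g(20,-6)=72675 g(20,-4)=110466 g(20,-2)=129200 g(20,0)=107236 g(20,2)=41990
Paths never hitting 3: Σ_s g(20,s) = 520676
Paths hitting 3: 2^20 - 520676 = 527900
P = 527900/1048576 = 131975/262144

Answer: 131975/262144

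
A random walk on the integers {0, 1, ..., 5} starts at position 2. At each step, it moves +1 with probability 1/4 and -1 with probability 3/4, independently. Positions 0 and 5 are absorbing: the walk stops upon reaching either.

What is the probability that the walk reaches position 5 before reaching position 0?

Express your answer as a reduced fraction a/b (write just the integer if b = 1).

Biased walk: p = 1/4, q = 3/4, r = q/p = 3
Gambler's ruin: P(hit 5 before 0 | start at 2) = (1 - r^a)/(1 - r^N)
r^2 = 9; r^5 = 243
P = (1 - 9) / (1 - 243) = -8 / -242 = 4/121

Answer: 4/121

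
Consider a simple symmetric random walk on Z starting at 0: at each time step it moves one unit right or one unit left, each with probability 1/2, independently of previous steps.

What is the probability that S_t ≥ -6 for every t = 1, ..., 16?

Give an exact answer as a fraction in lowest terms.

Answer: 30251/32768

Derivation:
Let f(t,s) = #length-t paths at position s with S_1..S_t all ≥ -6.
f(t,s) = f(t-1,s-1) + f(t-1,s+1) for s ≥ -6; f(t,s) = 0 for s < -6.
t=0: f(0,0)=1
t=1: f(1,-1)=1 f(1,1)=1
t=2: f(2,-2)=1 f(2,0)=2 f(2,2)=1
t=3: f(3,-3)=1 f(3,-1)=3 f(3,1)=3 f(3,3)=1
t=4: f(4,-4)=1 f(4,-2)=4 f(4,0)=6 f(4,2)=4 f(4,4)=1
t=5: f(5,-5)=1 f(5,-3)=5 f(5,-1)=10 f(5,1)=10 f(5,3)=5 f(5,5)=1
t=6: f(6,-6)=1 f(6,-4)=6 f(6,-2)=15 f(6,0)=20 f(6,2)=15 f(6,4)=6 f(6,6)=1
t=7: f(7,-5)=7 f(7,-3)=21 f(7,-1)=35 f(7,1)=35 f(7,3)=21 f(7,5)=7 f(7,7)=1
t=8: f(8,-6)=7 f(8,-4)=28 f(8,-2)=56 f(8,0)=70 f(8,2)=56 f(8,4)=28 f(8,6)=8 f(8,8)=1
t=9: f(9,-5)=35 f(9,-3)=84 f(9,-1)=126 f(9,1)=126 f(9,3)=84 f(9,5)=36 f(9,7)=9 f(9,9)=1
t=10: f(10,-6)=35 f(10,-4)=119 f(10,-2)=210 f(10,0)=252 f(10,2)=210 f(10,4)=120 f(10,6)=45 f(10,8)=10 f(10,10)=1
t=11: f(11,-5)=154 f(11,-3)=329 f(11,-1)=462 f(11,1)=462 f(11,3)=330 f(11,5)=165 f(11,7)=55 f(11,9)=11 f(11,11)=1
t=12: f(12,-6)=154 f(12,-4)=483 f(12,-2)=791 f(12,0)=924 f(12,2)=792 f(12,4)=495 f(12,6)=220 f(12,8)=66 f(12,10)=12 f(12,12)=1
t=13: f(13,-5)=637 f(13,-3)=1274 f(13,-1)=1715 f(13,1)=1716 f(13,3)=1287 f(13,5)=715 f(13,7)=286 f(13,9)=78 f(13,11)=13 f(13,13)=1
t=14: f(14,-6)=637 f(14,-4)=1911 f(14,-2)=2989 f(14,0)=3431 f(14,2)=3003 f(14,4)=2002 f(14,6)=1001 f(14,8)=364 f(14,10)=91 f(14,12)=14 f(14,14)=1
t=15: f(15,-5)=2548 f(15,-3)=4900 f(15,-1)=6420 f(15,1)=6434 f(15,3)=5005 f(15,5)=3003 f(15,7)=1365 f(15,9)=455 f(15,11)=105 f(15,13)=15 f(15,15)=1
t=16: f(16,-6)=2548 f(16,-4)=7448 f(16,-2)=11320 f(16,0)=12854 f(16,2)=11439 f(16,4)=8008 f(16,6)=4368 f(16,8)=1820 f(16,10)=560 f(16,12)=120 f(16,14)=16 f(16,16)=1
Σ_s f(16,s) = 60502
P = 60502/65536 = 30251/32768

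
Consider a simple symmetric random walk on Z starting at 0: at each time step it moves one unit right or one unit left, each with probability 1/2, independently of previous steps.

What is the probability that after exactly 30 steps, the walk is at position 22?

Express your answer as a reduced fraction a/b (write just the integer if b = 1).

Answer: 27405/1073741824

Derivation:
To reach position 22 after 30 steps: need 26 steps of +1 and 4 of -1.
Favorable paths: C(30,26) = 27405
Total paths: 2^30 = 1073741824
P = 27405/1073741824 = 27405/1073741824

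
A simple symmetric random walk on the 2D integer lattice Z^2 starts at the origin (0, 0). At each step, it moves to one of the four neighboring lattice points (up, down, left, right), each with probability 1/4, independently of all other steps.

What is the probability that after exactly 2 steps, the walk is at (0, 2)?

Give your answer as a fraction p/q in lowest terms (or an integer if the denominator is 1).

Let h be the number of horizontal steps (so 2-h are vertical). To end at (0,2) need (h+0)/2 right-steps and ((2-h)+2)/2 up-steps.
Sum over h with 0 ≤ h ≤ 0, h ≡ 0 (mod 2), 2-h ≡ 0 (mod 2):
h=0: C(2,0)·C(0,0)·C(2,2) = 1·1·1 = 1
Total favorable: 1
Total paths: 4^2 = 16
P = 1/16 = 1/16

Answer: 1/16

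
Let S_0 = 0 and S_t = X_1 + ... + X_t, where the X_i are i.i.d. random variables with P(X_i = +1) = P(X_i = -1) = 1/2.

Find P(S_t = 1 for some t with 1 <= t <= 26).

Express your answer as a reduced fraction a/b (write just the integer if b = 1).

Count via complement. Let g(t,s) = #length-t paths at position s with S_1..S_t all ≠ 1.
g(t,s) = g(t-1,s-1) + g(t-1,s+1) for s ≠ 1; g(t,1) = 0.
t=0: g(0,0)=1
t=1: g(1,-1)=1
t=2: g(2,-2)=1 g(2,0)=1
t=3: g(3,-3)=1 g(3,-1)=2
t=4: g(4,-4)=1 g(4,-2)=3 g(4,0)=2
t=5: g(5,-5)=1 g(5,-3)=4 g(5,-1)=5
t=6: g(6,-6)=1 g(6,-4)=5 g(6,-2)=9 g(6,0)=5
t=7: g(7,-7)=1 g(7,-5)=6 g(7,-3)=14 g(7,-1)=14
t=8: g(8,-8)=1 g(8,-6)=7 g(8,-4)=20 g(8,-2)=28 g(8,0)=14
t=9: g(9,-9)=1 g(9,-7)=8 g(9,-5)=27 g(9,-3)=48 g(9,-1)=42
t=10: g(10,-10)=1 g(10,-8)=9 g(10,-6)=35 g(10,-4)=75 g(10,-2)=90 g(10,0)=42
t=11: g(11,-11)=1 g(11,-9)=10 g(11,-7)=44 g(11,-5)=110 g(11,-3)=165 g(11,-1)=132
t=12: g(12,-12)=1 g(12,-10)=11 g(12,-8)=54 g(12,-6)=154 g(12,-4)=275 g(12,-2)=297 g(12,0)=132
t=13: g(13,-13)=1 g(13,-11)=12 g(13,-9)=65 g(13,-7)=208 g(13,-5)=429 g(13,-3)=572 g(13,-1)=429
t=14: g(14,-14)=1 g(14,-12)=13 g(14,-10)=77 g(14,-8)=273 g(14,-6)=637 g(14,-4)=1001 g(14,-2)=1001 g(14,0)=429
t=15: g(15,-15)=1 g(15,-13)=14 g(15,-11)=90 g(15,-9)=350 g(15,-7)=910 g(15,-5)=1638 g(15,-3)=2002 g(15,-1)=1430
t=16: g(16,-16)=1 g(16,-14)=15 g(16,-12)=104 g(16,-10)=440 g(16,-8)=1260 g(16,-6)=2548 g(16,-4)=3640 g(16,-2)=3432 g(16,0)=1430
t=17: g(17,-17)=1 g(17,-15)=16 g(17,-13)=119 g(17,-11)=544 g(17,-9)=1700 g(17,-7)=3808 g(17,-5)=6188 g(17,-3)=7072 g(17,-1)=4862
t=18: g(18,-18)=1 g(18,-16)=17 g(18,-14)=135 g(18,-12)=663 g(18,-10)=2244 g(18,-8)=5508 g(18,-6)=9996 g(18,-4)=13260 g(18,-2)=11934 g(18,0)=4862
t=19: g(19,-19)=1 g(19,-17)=18 g(19,-15)=152 g(19,-13)=798 g(19,-11)=2907 g(19,-9)=7752 g(19,-7)=15504 g(19,-5)=23256 g(19,-3)=25194 g(19,-1)=16796
t=20: g(20,-20)=1 g(20,-18)=19 g(20,-16)=170 g(20,-14)=950 g(20,-12)=3705 g(20,-10)=10659 g(20,-8)=23256 g(20,-6)=38760 g(20,-4)=48450 g(20,-2)=41990 g(20,0)=16796
t=21: g(21,-21)=1 g(21,-19)=20 g(21,-17)=189 g(21,-15)=1120 g(21,-13)=4655 g(21,-11)=14364 g(21,-9)=33915 g(21,-7)=62016 g(21,-5)=87210 g(21,-3)=90440 g(21,-1)=58786
t=22: g(22,-22)=1 g(22,-20)=21 g(22,-18)=209 g(22,-16)=1309 g(22,-14)=5775 g(22,-12)=19019 g(22,-10)=48279 g(22,-8)=95931 g(22,-6)=149226 g(22,-4)=177650 g(22,-2)=149226 g(22,0)=58786
t=23: g(23,-23)=1 g(23,-21)=22 g(23,-19)=230 g(23,-17)=1518 g(23,-15)=7084 g(23,-13)=24794 g(23,-11)=67298 g(23,-9)=144210 g(23,-7)=245157 g(23,-5)=326876 g(23,-3)=326876 g(23,-1)=208012
t=24: g(24,-24)=1 g(24,-22)=23 g(24,-20)=252 g(24,-18)=1748 g(24,-16)=8602 g(24,-14)=31878 g(24,-12)=92092 g(24,-10)=211508 g(24,-8)=389367 g(24,-6)=572033 g(24,-4)=653752 g(24,-2)=534888 g(24,0)=208012
t=25: g(25,-25)=1 g(25,-23)=24 g(25,-21)=275 g(25,-19)=2000 g(25,-17)=10350 g(25,-15)=40480 g(25,-13)=123970 g(25,-11)=303600 g(25,-9)=600875 g(25,-7)=961400 g(25,-5)=1225785 g(25,-3)=1188640 g(25,-1)=742900
t=26: g(26,-26)=1 g(26,-24)=25 g(26,-22)=299 g(26,-20)=2275 g(26,-18)=12350 g(26,-16)=50830 g(26,-14)=164450 g(26,-12)=427570 g(26,-10)=904475 g(26,-8)=1562275 g(26,-6)=2187185 g(26,-4)=2414425 g(26,-2)=1931540 g(26,0)=742900
Paths never hitting 1: Σ_s g(26,s) = 10400600
Paths hitting 1: 2^26 - 10400600 = 56708264
P = 56708264/67108864 = 7088533/8388608

Answer: 7088533/8388608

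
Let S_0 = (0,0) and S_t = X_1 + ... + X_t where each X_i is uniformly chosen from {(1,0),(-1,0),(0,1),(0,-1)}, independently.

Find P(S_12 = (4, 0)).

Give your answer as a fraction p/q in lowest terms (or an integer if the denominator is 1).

Answer: 245025/16777216

Derivation:
Let h be the number of horizontal steps (so 12-h are vertical). To end at (4,0) need (h+4)/2 right-steps and ((12-h)+0)/2 up-steps.
Sum over h with 4 ≤ h ≤ 12, h ≡ 0 (mod 2), 12-h ≡ 0 (mod 2):
h=4: C(12,4)·C(4,4)·C(8,4) = 495·1·70 = 34650
h=6: C(12,6)·C(6,5)·C(6,3) = 924·6·20 = 110880
h=8: C(12,8)·C(8,6)·C(4,2) = 495·28·6 = 83160
h=10: C(12,10)·C(10,7)·C(2,1) = 66·120·2 = 15840
h=12: C(12,12)·C(12,8)·C(0,0) = 1·495·1 = 495
Total favorable: 245025
Total paths: 4^12 = 16777216
P = 245025/16777216 = 245025/16777216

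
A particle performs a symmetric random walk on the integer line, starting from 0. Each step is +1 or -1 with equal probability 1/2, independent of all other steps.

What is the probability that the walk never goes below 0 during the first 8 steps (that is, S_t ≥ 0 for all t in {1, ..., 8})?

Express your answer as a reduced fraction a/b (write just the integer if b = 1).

Let f(t,s) = #length-t paths at position s with S_1..S_t all ≥ 0.
f(t,s) = f(t-1,s-1) + f(t-1,s+1) for s ≥ 0; f(t,s) = 0 for s < 0.
t=0: f(0,0)=1
t=1: f(1,1)=1
t=2: f(2,0)=1 f(2,2)=1
t=3: f(3,1)=2 f(3,3)=1
t=4: f(4,0)=2 f(4,2)=3 f(4,4)=1
t=5: f(5,1)=5 f(5,3)=4 f(5,5)=1
t=6: f(6,0)=5 f(6,2)=9 f(6,4)=5 f(6,6)=1
t=7: f(7,1)=14 f(7,3)=14 f(7,5)=6 f(7,7)=1
t=8: f(8,0)=14 f(8,2)=28 f(8,4)=20 f(8,6)=7 f(8,8)=1
Σ_s f(8,s) = 70
P = 70/256 = 35/128

Answer: 35/128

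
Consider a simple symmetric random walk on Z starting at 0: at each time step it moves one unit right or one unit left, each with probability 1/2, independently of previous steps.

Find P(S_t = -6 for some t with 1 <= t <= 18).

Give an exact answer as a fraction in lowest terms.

Answer: 10949/65536

Derivation:
Count via complement. Let g(t,s) = #length-t paths at position s with S_1..S_t all ≠ -6.
g(t,s) = g(t-1,s-1) + g(t-1,s+1) for s ≠ -6; g(t,-6) = 0.
t=0: g(0,0)=1
t=1: g(1,-1)=1 g(1,1)=1
t=2: g(2,-2)=1 g(2,0)=2 g(2,2)=1
t=3: g(3,-3)=1 g(3,-1)=3 g(3,1)=3 g(3,3)=1
t=4: g(4,-4)=1 g(4,-2)=4 g(4,0)=6 g(4,2)=4 g(4,4)=1
t=5: g(5,-5)=1 g(5,-3)=5 g(5,-1)=10 g(5,1)=10 g(5,3)=5 g(5,5)=1
t=6: g(6,-4)=6 g(6,-2)=15 g(6,0)=20 g(6,2)=15 g(6,4)=6 g(6,6)=1
t=7: g(7,-5)=6 g(7,-3)=21 g(7,-1)=35 g(7,1)=35 g(7,3)=21 g(7,5)=7 g(7,7)=1
t=8: g(8,-4)=27 g(8,-2)=56 g(8,0)=70 g(8,2)=56 g(8,4)=28 g(8,6)=8 g(8,8)=1
t=9: g(9,-5)=27 g(9,-3)=83 g(9,-1)=126 g(9,1)=126 g(9,3)=84 g(9,5)=36 g(9,7)=9 g(9,9)=1
t=10: g(10,-4)=110 g(10,-2)=209 g(10,0)=252 g(10,2)=210 g(10,4)=120 g(10,6)=45 g(10,8)=10 g(10,10)=1
t=11: g(11,-5)=110 g(11,-3)=319 g(11,-1)=461 g(11,1)=462 g(11,3)=330 g(11,5)=165 g(11,7)=55 g(11,9)=11 g(11,11)=1
t=12: g(12,-4)=429 g(12,-2)=780 g(12,0)=923 g(12,2)=792 g(12,4)=495 g(12,6)=220 g(12,8)=66 g(12,10)=12 g(12,12)=1
t=13: g(13,-5)=429 g(13,-3)=1209 g(13,-1)=1703 g(13,1)=1715 g(13,3)=1287 g(13,5)=715 g(13,7)=286 g(13,9)=78 g(13,11)=13 g(13,13)=1
t=14: g(14,-4)=1638 g(14,-2)=2912 g(14,0)=3418 g(14,2)=3002 g(14,4)=2002 g(14,6)=1001 g(14,8)=364 g(14,10)=91 g(14,12)=14 g(14,14)=1
t=15: g(15,-5)=1638 g(15,-3)=4550 g(15,-1)=6330 g(15,1)=6420 g(15,3)=5004 g(15,5)=3003 g(15,7)=1365 g(15,9)=455 g(15,11)=105 g(15,13)=15 g(15,15)=1
t=16: g(16,-4)=6188 g(16,-2)=10880 g(16,0)=12750 g(16,2)=11424 g(16,4)=8007 g(16,6)=4368 g(16,8)=1820 g(16,10)=560 g(16,12)=120 g(16,14)=16 g(16,16)=1
t=17: g(17,-5)=6188 g(17,-3)=17068 g(17,-1)=23630 g(17,1)=24174 g(17,3)=19431 g(17,5)=12375 g(17,7)=6188 g(17,9)=2380 g(17,11)=680 g(17,13)=136 g(17,15)=17 g(17,17)=1
t=18: g(18,-4)=23256 g(18,-2)=40698 g(18,0)=47804 g(18,2)=43605 g(18,4)=31806 g(18,6)=18563 g(18,8)=8568 g(18,10)=3060 g(18,12)=816 g(18,14)=153 g(18,16)=18 g(18,18)=1
Paths never hitting -6: Σ_s g(18,s) = 218348
Paths hitting -6: 2^18 - 218348 = 43796
P = 43796/262144 = 10949/65536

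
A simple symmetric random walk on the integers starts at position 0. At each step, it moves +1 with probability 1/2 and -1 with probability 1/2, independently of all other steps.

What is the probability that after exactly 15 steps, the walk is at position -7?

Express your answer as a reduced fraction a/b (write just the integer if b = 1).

To reach position -7 after 15 steps: need 4 steps of +1 and 11 of -1.
Favorable paths: C(15,4) = 1365
Total paths: 2^15 = 32768
P = 1365/32768 = 1365/32768

Answer: 1365/32768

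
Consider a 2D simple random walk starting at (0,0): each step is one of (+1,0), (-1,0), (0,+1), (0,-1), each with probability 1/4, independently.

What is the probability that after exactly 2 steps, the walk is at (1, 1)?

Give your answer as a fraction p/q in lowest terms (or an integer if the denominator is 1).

Answer: 1/8

Derivation:
Let h be the number of horizontal steps (so 2-h are vertical). To end at (1,1) need (h+1)/2 right-steps and ((2-h)+1)/2 up-steps.
Sum over h with 1 ≤ h ≤ 1, h ≡ 1 (mod 2), 2-h ≡ 1 (mod 2):
h=1: C(2,1)·C(1,1)·C(1,1) = 2·1·1 = 2
Total favorable: 2
Total paths: 4^2 = 16
P = 2/16 = 1/8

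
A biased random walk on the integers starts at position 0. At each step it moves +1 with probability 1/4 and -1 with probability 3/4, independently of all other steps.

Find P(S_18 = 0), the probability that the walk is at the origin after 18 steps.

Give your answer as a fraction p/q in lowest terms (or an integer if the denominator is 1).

Answer: 239246865/17179869184

Derivation:
To be at 0 after 18 steps: need exactly 9 steps of +1 and 9 of -1.
Number of such sequences: C(18,9) = 48620
Each has probability (1/4)^9 · (3/4)^9 = 19683/68719476736
P = 48620 · 19683/68719476736 = 239246865/17179869184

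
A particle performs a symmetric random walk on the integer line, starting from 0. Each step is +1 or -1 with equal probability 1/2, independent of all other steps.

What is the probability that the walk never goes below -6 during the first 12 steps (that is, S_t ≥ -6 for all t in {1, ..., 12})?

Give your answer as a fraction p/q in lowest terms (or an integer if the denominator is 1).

Let f(t,s) = #length-t paths at position s with S_1..S_t all ≥ -6.
f(t,s) = f(t-1,s-1) + f(t-1,s+1) for s ≥ -6; f(t,s) = 0 for s < -6.
t=0: f(0,0)=1
t=1: f(1,-1)=1 f(1,1)=1
t=2: f(2,-2)=1 f(2,0)=2 f(2,2)=1
t=3: f(3,-3)=1 f(3,-1)=3 f(3,1)=3 f(3,3)=1
t=4: f(4,-4)=1 f(4,-2)=4 f(4,0)=6 f(4,2)=4 f(4,4)=1
t=5: f(5,-5)=1 f(5,-3)=5 f(5,-1)=10 f(5,1)=10 f(5,3)=5 f(5,5)=1
t=6: f(6,-6)=1 f(6,-4)=6 f(6,-2)=15 f(6,0)=20 f(6,2)=15 f(6,4)=6 f(6,6)=1
t=7: f(7,-5)=7 f(7,-3)=21 f(7,-1)=35 f(7,1)=35 f(7,3)=21 f(7,5)=7 f(7,7)=1
t=8: f(8,-6)=7 f(8,-4)=28 f(8,-2)=56 f(8,0)=70 f(8,2)=56 f(8,4)=28 f(8,6)=8 f(8,8)=1
t=9: f(9,-5)=35 f(9,-3)=84 f(9,-1)=126 f(9,1)=126 f(9,3)=84 f(9,5)=36 f(9,7)=9 f(9,9)=1
t=10: f(10,-6)=35 f(10,-4)=119 f(10,-2)=210 f(10,0)=252 f(10,2)=210 f(10,4)=120 f(10,6)=45 f(10,8)=10 f(10,10)=1
t=11: f(11,-5)=154 f(11,-3)=329 f(11,-1)=462 f(11,1)=462 f(11,3)=330 f(11,5)=165 f(11,7)=55 f(11,9)=11 f(11,11)=1
t=12: f(12,-6)=154 f(12,-4)=483 f(12,-2)=791 f(12,0)=924 f(12,2)=792 f(12,4)=495 f(12,6)=220 f(12,8)=66 f(12,10)=12 f(12,12)=1
Σ_s f(12,s) = 3938
P = 3938/4096 = 1969/2048

Answer: 1969/2048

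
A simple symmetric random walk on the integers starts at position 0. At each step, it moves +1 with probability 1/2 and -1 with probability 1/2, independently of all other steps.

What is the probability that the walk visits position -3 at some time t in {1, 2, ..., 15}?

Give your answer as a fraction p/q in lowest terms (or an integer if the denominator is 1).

Count via complement. Let g(t,s) = #length-t paths at position s with S_1..S_t all ≠ -3.
g(t,s) = g(t-1,s-1) + g(t-1,s+1) for s ≠ -3; g(t,-3) = 0.
t=0: g(0,0)=1
t=1: g(1,-1)=1 g(1,1)=1
t=2: g(2,-2)=1 g(2,0)=2 g(2,2)=1
t=3: g(3,-1)=3 g(3,1)=3 g(3,3)=1
t=4: g(4,-2)=3 g(4,0)=6 g(4,2)=4 g(4,4)=1
t=5: g(5,-1)=9 g(5,1)=10 g(5,3)=5 g(5,5)=1
t=6: g(6,-2)=9 g(6,0)=19 g(6,2)=15 g(6,4)=6 g(6,6)=1
t=7: g(7,-1)=28 g(7,1)=34 g(7,3)=21 g(7,5)=7 g(7,7)=1
t=8: g(8,-2)=28 g(8,0)=62 g(8,2)=55 g(8,4)=28 g(8,6)=8 g(8,8)=1
t=9: g(9,-1)=90 g(9,1)=117 g(9,3)=83 g(9,5)=36 g(9,7)=9 g(9,9)=1
t=10: g(10,-2)=90 g(10,0)=207 g(10,2)=200 g(10,4)=119 g(10,6)=45 g(10,8)=10 g(10,10)=1
t=11: g(11,-1)=297 g(11,1)=407 g(11,3)=319 g(11,5)=164 g(11,7)=55 g(11,9)=11 g(11,11)=1
t=12: g(12,-2)=297 g(12,0)=704 g(12,2)=726 g(12,4)=483 g(12,6)=219 g(12,8)=66 g(12,10)=12 g(12,12)=1
t=13: g(13,-1)=1001 g(13,1)=1430 g(13,3)=1209 g(13,5)=702 g(13,7)=285 g(13,9)=78 g(13,11)=13 g(13,13)=1
t=14: g(14,-2)=1001 g(14,0)=2431 g(14,2)=2639 g(14,4)=1911 g(14,6)=987 g(14,8)=363 g(14,10)=91 g(14,12)=14 g(14,14)=1
t=15: g(15,-1)=3432 g(15,1)=5070 g(15,3)=4550 g(15,5)=2898 g(15,7)=1350 g(15,9)=454 g(15,11)=105 g(15,13)=15 g(15,15)=1
Paths never hitting -3: Σ_s g(15,s) = 17875
Paths hitting -3: 2^15 - 17875 = 14893
P = 14893/32768 = 14893/32768

Answer: 14893/32768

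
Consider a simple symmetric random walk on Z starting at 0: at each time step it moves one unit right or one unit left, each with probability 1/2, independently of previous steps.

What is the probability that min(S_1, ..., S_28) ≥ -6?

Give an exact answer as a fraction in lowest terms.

Let f(t,s) = #length-t paths at position s with S_1..S_t all ≥ -6.
f(t,s) = f(t-1,s-1) + f(t-1,s+1) for s ≥ -6; f(t,s) = 0 for s < -6.
t=0: f(0,0)=1
t=1: f(1,-1)=1 f(1,1)=1
t=2: f(2,-2)=1 f(2,0)=2 f(2,2)=1
t=3: f(3,-3)=1 f(3,-1)=3 f(3,1)=3 f(3,3)=1
t=4: f(4,-4)=1 f(4,-2)=4 f(4,0)=6 f(4,2)=4 f(4,4)=1
t=5: f(5,-5)=1 f(5,-3)=5 f(5,-1)=10 f(5,1)=10 f(5,3)=5 f(5,5)=1
t=6: f(6,-6)=1 f(6,-4)=6 f(6,-2)=15 f(6,0)=20 f(6,2)=15 f(6,4)=6 f(6,6)=1
t=7: f(7,-5)=7 f(7,-3)=21 f(7,-1)=35 f(7,1)=35 f(7,3)=21 f(7,5)=7 f(7,7)=1
t=8: f(8,-6)=7 f(8,-4)=28 f(8,-2)=56 f(8,0)=70 f(8,2)=56 f(8,4)=28 f(8,6)=8 f(8,8)=1
t=9: f(9,-5)=35 f(9,-3)=84 f(9,-1)=126 f(9,1)=126 f(9,3)=84 f(9,5)=36 f(9,7)=9 f(9,9)=1
t=10: f(10,-6)=35 f(10,-4)=119 f(10,-2)=210 f(10,0)=252 f(10,2)=210 f(10,4)=120 f(10,6)=45 f(10,8)=10 f(10,10)=1
t=11: f(11,-5)=154 f(11,-3)=329 f(11,-1)=462 f(11,1)=462 f(11,3)=330 f(11,5)=165 f(11,7)=55 f(11,9)=11 f(11,11)=1
t=12: f(12,-6)=154 f(12,-4)=483 f(12,-2)=791 f(12,0)=924 f(12,2)=792 f(12,4)=495 f(12,6)=220 f(12,8)=66 f(12,10)=12 f(12,12)=1
t=13: f(13,-5)=637 f(13,-3)=1274 f(13,-1)=1715 f(13,1)=1716 f(13,3)=1287 f(13,5)=715 f(13,7)=286 f(13,9)=78 f(13,11)=13 f(13,13)=1
t=14: f(14,-6)=637 f(14,-4)=1911 f(14,-2)=2989 f(14,0)=3431 f(14,2)=3003 f(14,4)=2002 f(14,6)=1001 f(14,8)=364 f(14,10)=91 f(14,12)=14 f(14,14)=1
t=15: f(15,-5)=2548 f(15,-3)=4900 f(15,-1)=6420 f(15,1)=6434 f(15,3)=5005 f(15,5)=3003 f(15,7)=1365 f(15,9)=455 f(15,11)=105 f(15,13)=15 f(15,15)=1
t=16: f(16,-6)=2548 f(16,-4)=7448 f(16,-2)=11320 f(16,0)=12854 f(16,2)=11439 f(16,4)=8008 f(16,6)=4368 f(16,8)=1820 f(16,10)=560 f(16,12)=120 f(16,14)=16 f(16,16)=1
t=17: f(17,-5)=9996 f(17,-3)=18768 f(17,-1)=24174 f(17,1)=24293 f(17,3)=19447 f(17,5)=12376 f(17,7)=6188 f(17,9)=2380 f(17,11)=680 f(17,13)=136 f(17,15)=17 f(17,17)=1
t=18: f(18,-6)=9996 f(18,-4)=28764 f(18,-2)=42942 f(18,0)=48467 f(18,2)=43740 f(18,4)=31823 f(18,6)=18564 f(18,8)=8568 f(18,10)=3060 f(18,12)=816 f(18,14)=153 f(18,16)=18 f(18,18)=1
t=19: f(19,-5)=38760 f(19,-3)=71706 f(19,-1)=91409 f(19,1)=92207 f(19,3)=75563 f(19,5)=50387 f(19,7)=27132 f(19,9)=11628 f(19,11)=3876 f(19,13)=969 f(19,15)=171 f(19,17)=19 f(19,19)=1
t=20: f(20,-6)=38760 f(20,-4)=110466 f(20,-2)=163115 f(20,0)=183616 f(20,2)=167770 f(20,4)=125950 f(20,6)=77519 f(20,8)=38760 f(20,10)=15504 f(20,12)=4845 f(20,14)=1140 f(20,16)=190 f(20,18)=20 f(20,20)=1
t=21: f(21,-5)=149226 f(21,-3)=273581 f(21,-1)=346731 f(21,1)=351386 f(21,3)=293720 f(21,5)=203469 f(21,7)=116279 f(21,9)=54264 f(21,11)=20349 f(21,13)=5985 f(21,15)=1330 f(21,17)=210 f(21,19)=21 f(21,21)=1
t=22: f(22,-6)=149226 f(22,-4)=422807 f(22,-2)=620312 f(22,0)=698117 f(22,2)=645106 f(22,4)=497189 f(22,6)=319748 f(22,8)=170543 f(22,10)=74613 f(22,12)=26334 f(22,14)=7315 f(22,16)=1540 f(22,18)=231 f(22,20)=22 f(22,22)=1
t=23: f(23,-5)=572033 f(23,-3)=1043119 f(23,-1)=1318429 f(23,1)=1343223 f(23,3)=1142295 f(23,5)=816937 f(23,7)=490291 f(23,9)=245156 f(23,11)=100947 f(23,13)=33649 f(23,15)=8855 f(23,17)=1771 f(23,19)=253 f(23,21)=23 f(23,23)=1
t=24: f(24,-6)=572033 f(24,-4)=1615152 f(24,-2)=2361548 f(24,0)=2661652 f(24,2)=2485518 f(24,4)=1959232 f(24,6)=1307228 f(24,8)=735447 f(24,10)=346103 f(24,12)=134596 f(24,14)=42504 f(24,16)=10626 f(24,18)=2024 f(24,20)=276 f(24,22)=24 f(24,24)=1
t=25: f(25,-5)=2187185 f(25,-3)=3976700 f(25,-1)=5023200 f(25,1)=5147170 f(25,3)=4444750 f(25,5)=3266460 f(25,7)=2042675 f(25,9)=1081550 f(25,11)=480699 f(25,13)=177100 f(25,15)=53130 f(25,17)=12650 f(25,19)=2300 f(25,21)=300 f(25,23)=25 f(25,25)=1
t=26: f(26,-6)=2187185 f(26,-4)=6163885 f(26,-2)=8999900 f(26,0)=10170370 f(26,2)=9591920 f(26,4)=7711210 f(26,6)=5309135 f(26,8)=3124225 f(26,10)=1562249 f(26,12)=657799 f(26,14)=230230 f(26,16)=65780 f(26,18)=14950 f(26,20)=2600 f(26,22)=325 f(26,24)=26 f(26,26)=1
t=27: f(27,-5)=8351070 f(27,-3)=15163785 f(27,-1)=19170270 f(27,1)=19762290 f(27,3)=17303130 f(27,5)=13020345 f(27,7)=8433360 f(27,9)=4686474 f(27,11)=2220048 f(27,13)=888029 f(27,15)=296010 f(27,17)=80730 f(27,19)=17550 f(27,21)=2925 f(27,23)=351 f(27,25)=27 f(27,27)=1
t=28: f(28,-6)=8351070 f(28,-4)=23514855 f(28,-2)=34334055 f(28,0)=38932560 f(28,2)=37065420 f(28,4)=30323475 f(28,6)=21453705 f(28,8)=13119834 f(28,10)=6906522 f(28,12)=3108077 f(28,14)=1184039 f(28,16)=376740 f(28,18)=98280 f(28,20)=20475 f(28,22)=3276 f(28,24)=378 f(28,26)=28 f(28,28)=1
Σ_s f(28,s) = 218792790
P = 218792790/268435456 = 109396395/134217728

Answer: 109396395/134217728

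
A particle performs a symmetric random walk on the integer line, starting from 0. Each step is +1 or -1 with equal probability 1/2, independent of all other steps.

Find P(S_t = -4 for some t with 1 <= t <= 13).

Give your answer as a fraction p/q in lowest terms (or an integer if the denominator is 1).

Answer: 1093/4096

Derivation:
Count via complement. Let g(t,s) = #length-t paths at position s with S_1..S_t all ≠ -4.
g(t,s) = g(t-1,s-1) + g(t-1,s+1) for s ≠ -4; g(t,-4) = 0.
t=0: g(0,0)=1
t=1: g(1,-1)=1 g(1,1)=1
t=2: g(2,-2)=1 g(2,0)=2 g(2,2)=1
t=3: g(3,-3)=1 g(3,-1)=3 g(3,1)=3 g(3,3)=1
t=4: g(4,-2)=4 g(4,0)=6 g(4,2)=4 g(4,4)=1
t=5: g(5,-3)=4 g(5,-1)=10 g(5,1)=10 g(5,3)=5 g(5,5)=1
t=6: g(6,-2)=14 g(6,0)=20 g(6,2)=15 g(6,4)=6 g(6,6)=1
t=7: g(7,-3)=14 g(7,-1)=34 g(7,1)=35 g(7,3)=21 g(7,5)=7 g(7,7)=1
t=8: g(8,-2)=48 g(8,0)=69 g(8,2)=56 g(8,4)=28 g(8,6)=8 g(8,8)=1
t=9: g(9,-3)=48 g(9,-1)=117 g(9,1)=125 g(9,3)=84 g(9,5)=36 g(9,7)=9 g(9,9)=1
t=10: g(10,-2)=165 g(10,0)=242 g(10,2)=209 g(10,4)=120 g(10,6)=45 g(10,8)=10 g(10,10)=1
t=11: g(11,-3)=165 g(11,-1)=407 g(11,1)=451 g(11,3)=329 g(11,5)=165 g(11,7)=55 g(11,9)=11 g(11,11)=1
t=12: g(12,-2)=572 g(12,0)=858 g(12,2)=780 g(12,4)=494 g(12,6)=220 g(12,8)=66 g(12,10)=12 g(12,12)=1
t=13: g(13,-3)=572 g(13,-1)=1430 g(13,1)=1638 g(13,3)=1274 g(13,5)=714 g(13,7)=286 g(13,9)=78 g(13,11)=13 g(13,13)=1
Paths never hitting -4: Σ_s g(13,s) = 6006
Paths hitting -4: 2^13 - 6006 = 2186
P = 2186/8192 = 1093/4096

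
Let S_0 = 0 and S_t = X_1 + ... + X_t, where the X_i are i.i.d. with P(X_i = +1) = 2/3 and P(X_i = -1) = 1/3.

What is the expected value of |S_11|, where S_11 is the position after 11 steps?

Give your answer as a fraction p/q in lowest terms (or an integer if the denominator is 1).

Answer: 242495/59049

Derivation:
S_11 takes values m ≡ 1 (mod 2) with |m| ≤ 11; P(S_11=m) = C(11,(11+m)/2) · (2/3)^((11+m)/2) · (1/3)^((11-m)/2).
Distribution: P(S=-11)=1/177147, P(S=-9)=22/177147, P(S=-7)=220/177147, P(S=-5)=440/59049, P(S=-3)=1760/59049, P(S=-1)=4928/59049, P(S=1)=9856/59049, P(S=3)=14080/59049, P(S=5)=14080/59049, P(S=7)=28160/177147, P(S=9)=11264/177147, P(S=11)=2048/177147
E[|S_11|] = Σ_m |m|·P(S_11=m) = 242495/59049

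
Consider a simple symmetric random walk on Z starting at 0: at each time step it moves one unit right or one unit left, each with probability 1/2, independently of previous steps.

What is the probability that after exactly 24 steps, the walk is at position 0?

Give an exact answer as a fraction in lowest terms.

To return to 0 after 24 steps: need exactly 12 steps of +1 and 12 of -1.
Favorable paths: C(24,12) = 2704156
Total paths: 2^24 = 16777216
P = 2704156/16777216 = 676039/4194304

Answer: 676039/4194304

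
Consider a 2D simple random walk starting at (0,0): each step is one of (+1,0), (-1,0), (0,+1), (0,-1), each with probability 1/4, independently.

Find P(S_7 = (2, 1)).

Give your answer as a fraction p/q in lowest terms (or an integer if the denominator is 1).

Let h be the number of horizontal steps (so 7-h are vertical). To end at (2,1) need (h+2)/2 right-steps and ((7-h)+1)/2 up-steps.
Sum over h with 2 ≤ h ≤ 6, h ≡ 0 (mod 2), 7-h ≡ 1 (mod 2):
h=2: C(7,2)·C(2,2)·C(5,3) = 21·1·10 = 210
h=4: C(7,4)·C(4,3)·C(3,2) = 35·4·3 = 420
h=6: C(7,6)·C(6,4)·C(1,1) = 7·15·1 = 105
Total favorable: 735
Total paths: 4^7 = 16384
P = 735/16384 = 735/16384

Answer: 735/16384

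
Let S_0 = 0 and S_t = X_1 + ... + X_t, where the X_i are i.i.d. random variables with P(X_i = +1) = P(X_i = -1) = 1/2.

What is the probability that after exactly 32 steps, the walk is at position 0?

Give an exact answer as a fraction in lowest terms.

To return to 0 after 32 steps: need exactly 16 steps of +1 and 16 of -1.
Favorable paths: C(32,16) = 601080390
Total paths: 2^32 = 4294967296
P = 601080390/4294967296 = 300540195/2147483648

Answer: 300540195/2147483648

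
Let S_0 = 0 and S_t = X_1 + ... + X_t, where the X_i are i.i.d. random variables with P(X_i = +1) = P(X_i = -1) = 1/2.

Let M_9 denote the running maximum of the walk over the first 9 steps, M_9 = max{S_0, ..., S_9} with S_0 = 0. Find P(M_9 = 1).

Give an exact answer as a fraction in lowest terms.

Answer: 63/256

Derivation:
Let M_9 = max(S_0,...,S_9). Use the reflection principle: for j ≥ 1, #{paths with M_9 ≥ j} = #{S_9 ≥ j} + #{S_9 ≥ j+1}.
By reflection, #{M_9 ≥ 1} = #{S_9 ≥ 1} + #{S_9 ≥ 2} = 256 + 130 = 386.
#{M_9 ≥ 2} = #{S_9 ≥ 2} + #{S_9 ≥ 3} = 130 + 130 = 260.
#{M_9 = 1} = 386 - 260 = 126.
P(M_9 = 1) = 126/512 = 63/256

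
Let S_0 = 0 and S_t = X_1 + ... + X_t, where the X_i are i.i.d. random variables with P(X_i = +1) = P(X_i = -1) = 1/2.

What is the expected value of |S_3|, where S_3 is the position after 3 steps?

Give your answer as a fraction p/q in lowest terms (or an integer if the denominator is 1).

S_3 takes values m ≡ 1 (mod 2) with |m| ≤ 3; P(S_3=m) = C(3,(3+m)/2)/2^3.
Total paths: 2^3 = 8
Distribution: P(S=-3)=1/8, P(S=-1)=3/8, P(S=1)=3/8, P(S=3)=1/8
E[|S_3|] = Σ_m |m|·P(S_3=m) = 12/8 = 3/2

Answer: 3/2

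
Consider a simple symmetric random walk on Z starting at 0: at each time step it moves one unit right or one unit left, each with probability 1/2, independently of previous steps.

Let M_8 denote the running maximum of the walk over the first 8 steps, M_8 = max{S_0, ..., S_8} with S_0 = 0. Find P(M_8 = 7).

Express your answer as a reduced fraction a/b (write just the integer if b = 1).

Answer: 1/256

Derivation:
Let M_8 = max(S_0,...,S_8). Use the reflection principle: for j ≥ 1, #{paths with M_8 ≥ j} = #{S_8 ≥ j} + #{S_8 ≥ j+1}.
By reflection, #{M_8 ≥ 7} = #{S_8 ≥ 7} + #{S_8 ≥ 8} = 1 + 1 = 2.
#{M_8 ≥ 8} = #{S_8 ≥ 8} + #{S_8 ≥ 9} = 1 + 0 = 1.
#{M_8 = 7} = 2 - 1 = 1.
P(M_8 = 7) = 1/256 = 1/256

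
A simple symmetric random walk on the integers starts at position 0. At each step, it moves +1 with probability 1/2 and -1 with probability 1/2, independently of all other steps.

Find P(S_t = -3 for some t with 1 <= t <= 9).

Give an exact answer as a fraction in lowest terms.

Answer: 11/32

Derivation:
Count via complement. Let g(t,s) = #length-t paths at position s with S_1..S_t all ≠ -3.
g(t,s) = g(t-1,s-1) + g(t-1,s+1) for s ≠ -3; g(t,-3) = 0.
t=0: g(0,0)=1
t=1: g(1,-1)=1 g(1,1)=1
t=2: g(2,-2)=1 g(2,0)=2 g(2,2)=1
t=3: g(3,-1)=3 g(3,1)=3 g(3,3)=1
t=4: g(4,-2)=3 g(4,0)=6 g(4,2)=4 g(4,4)=1
t=5: g(5,-1)=9 g(5,1)=10 g(5,3)=5 g(5,5)=1
t=6: g(6,-2)=9 g(6,0)=19 g(6,2)=15 g(6,4)=6 g(6,6)=1
t=7: g(7,-1)=28 g(7,1)=34 g(7,3)=21 g(7,5)=7 g(7,7)=1
t=8: g(8,-2)=28 g(8,0)=62 g(8,2)=55 g(8,4)=28 g(8,6)=8 g(8,8)=1
t=9: g(9,-1)=90 g(9,1)=117 g(9,3)=83 g(9,5)=36 g(9,7)=9 g(9,9)=1
Paths never hitting -3: Σ_s g(9,s) = 336
Paths hitting -3: 2^9 - 336 = 176
P = 176/512 = 11/32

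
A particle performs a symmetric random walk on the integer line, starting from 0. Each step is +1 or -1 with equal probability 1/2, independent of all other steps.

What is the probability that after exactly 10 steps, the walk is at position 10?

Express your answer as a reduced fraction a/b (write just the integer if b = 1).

Answer: 1/1024

Derivation:
To reach position 10 after 10 steps: need 10 steps of +1 and 0 of -1.
Favorable paths: C(10,10) = 1
Total paths: 2^10 = 1024
P = 1/1024 = 1/1024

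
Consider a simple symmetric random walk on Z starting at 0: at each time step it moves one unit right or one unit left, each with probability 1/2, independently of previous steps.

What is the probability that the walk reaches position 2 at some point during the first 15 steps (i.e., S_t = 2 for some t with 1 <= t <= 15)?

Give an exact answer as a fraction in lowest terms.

Count via complement. Let g(t,s) = #length-t paths at position s with S_1..S_t all ≠ 2.
g(t,s) = g(t-1,s-1) + g(t-1,s+1) for s ≠ 2; g(t,2) = 0.
t=0: g(0,0)=1
t=1: g(1,-1)=1 g(1,1)=1
t=2: g(2,-2)=1 g(2,0)=2
t=3: g(3,-3)=1 g(3,-1)=3 g(3,1)=2
t=4: g(4,-4)=1 g(4,-2)=4 g(4,0)=5
t=5: g(5,-5)=1 g(5,-3)=5 g(5,-1)=9 g(5,1)=5
t=6: g(6,-6)=1 g(6,-4)=6 g(6,-2)=14 g(6,0)=14
t=7: g(7,-7)=1 g(7,-5)=7 g(7,-3)=20 g(7,-1)=28 g(7,1)=14
t=8: g(8,-8)=1 g(8,-6)=8 g(8,-4)=27 g(8,-2)=48 g(8,0)=42
t=9: g(9,-9)=1 g(9,-7)=9 g(9,-5)=35 g(9,-3)=75 g(9,-1)=90 g(9,1)=42
t=10: g(10,-10)=1 g(10,-8)=10 g(10,-6)=44 g(10,-4)=110 g(10,-2)=165 g(10,0)=132
t=11: g(11,-11)=1 g(11,-9)=11 g(11,-7)=54 g(11,-5)=154 g(11,-3)=275 g(11,-1)=297 g(11,1)=132
t=12: g(12,-12)=1 g(12,-10)=12 g(12,-8)=65 g(12,-6)=208 g(12,-4)=429 g(12,-2)=572 g(12,0)=429
t=13: g(13,-13)=1 g(13,-11)=13 g(13,-9)=77 g(13,-7)=273 g(13,-5)=637 g(13,-3)=1001 g(13,-1)=1001 g(13,1)=429
t=14: g(14,-14)=1 g(14,-12)=14 g(14,-10)=90 g(14,-8)=350 g(14,-6)=910 g(14,-4)=1638 g(14,-2)=2002 g(14,0)=1430
t=15: g(15,-15)=1 g(15,-13)=15 g(15,-11)=104 g(15,-9)=440 g(15,-7)=1260 g(15,-5)=2548 g(15,-3)=3640 g(15,-1)=3432 g(15,1)=1430
Paths never hitting 2: Σ_s g(15,s) = 12870
Paths hitting 2: 2^15 - 12870 = 19898
P = 19898/32768 = 9949/16384

Answer: 9949/16384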